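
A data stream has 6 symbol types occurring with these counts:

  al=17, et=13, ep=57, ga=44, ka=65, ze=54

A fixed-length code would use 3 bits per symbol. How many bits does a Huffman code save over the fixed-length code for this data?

Fixed-length: 3 bits × 250 symbols = 750 bits.
Huffman merges:
et(13) + al(17) → 30
30 + ga(44) → 74
ze(54) + ep(57) → 111
ka(65) + 74 → 139
111 + 139 → 250
Huffman total = 30 + 74 + 111 + 139 + 250 = 604 bits.
Saving = 750 − 604 = 146 bits.

146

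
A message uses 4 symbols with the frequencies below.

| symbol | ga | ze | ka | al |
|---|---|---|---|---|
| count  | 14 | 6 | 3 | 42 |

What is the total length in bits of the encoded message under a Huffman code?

97

Merge the two smallest weights repeatedly:
ka(3) + ze(6) → 9
9 + ga(14) → 23
23 + al(42) → 65
Each symbol's bit-cost is frequency × depth; summing gives 97 bits (equivalently 9 + 23 + 65).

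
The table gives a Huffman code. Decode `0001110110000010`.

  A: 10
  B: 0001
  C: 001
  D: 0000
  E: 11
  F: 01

Read left to right; each codeword is recognised as soon as it completes (prefix code):
  0001→B | 11→E | 01→F | 10→A | 0000→D | 10→A
Decoded message: BEFADA

BEFADA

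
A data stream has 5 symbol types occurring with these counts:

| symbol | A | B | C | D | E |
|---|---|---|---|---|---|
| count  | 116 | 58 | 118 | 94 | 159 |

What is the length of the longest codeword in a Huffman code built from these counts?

3

Merge the two lowest-weight nodes at each step:
B(58) + D(94) → 152
A(116) + C(118) → 234
152 + E(159) → 311
234 + 311 → 545
The rarest symbols sit at the bottom; the longest codeword is 3 bits.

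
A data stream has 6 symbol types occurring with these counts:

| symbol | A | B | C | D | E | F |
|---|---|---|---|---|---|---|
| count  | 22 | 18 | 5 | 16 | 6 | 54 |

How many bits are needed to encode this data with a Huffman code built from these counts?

Build the Huffman tree bottom-up:
C(5) + E(6) → 11
11 + D(16) → 27
B(18) + A(22) → 40
27 + 40 → 67
F(54) + 67 → 121
Total encoded bits = sum of merged weights = 11 + 27 + 40 + 67 + 121 = 266.

266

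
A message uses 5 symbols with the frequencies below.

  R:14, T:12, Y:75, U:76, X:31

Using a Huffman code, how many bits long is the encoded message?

423

Greedily combine the two least-frequent nodes:
merge T(12) and R(14): 26
merge 26 and X(31): 57
merge 57 and Y(75): 132
merge U(76) and 132: 208
Each symbol's bit-cost is frequency × depth; summing gives 423 bits (equivalently 26 + 57 + 132 + 208).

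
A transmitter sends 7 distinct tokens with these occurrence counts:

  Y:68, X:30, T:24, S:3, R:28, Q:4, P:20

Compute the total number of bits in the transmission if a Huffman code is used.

Greedily combine the two least-frequent nodes:
combine S(3), Q(4) → 7
combine 7, P(20) → 27
combine T(24), 27 → 51
combine R(28), X(30) → 58
combine 51, 58 → 109
combine Y(68), 109 → 177
Each symbol's bit-cost is frequency × depth; summing gives 429 bits (equivalently 7 + 27 + 51 + 58 + 109 + 177).

429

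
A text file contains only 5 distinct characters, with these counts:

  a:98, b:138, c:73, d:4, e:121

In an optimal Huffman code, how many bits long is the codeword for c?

Build the tree from the bottom:
d(4) + c(73) → 77
77 + a(98) → 175
e(121) + b(138) → 259
175 + 259 → 434
c's leaf is at depth 3, giving a 3-bit codeword.

3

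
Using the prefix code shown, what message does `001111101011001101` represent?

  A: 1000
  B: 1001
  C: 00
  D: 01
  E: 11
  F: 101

Read left to right; each codeword is recognised as soon as it completes (prefix code):
  00→C | 11→E | 11→E | 101→F | 01→D | 1001→B | 101→F
Decoded message: CEEFDBF

CEEFDBF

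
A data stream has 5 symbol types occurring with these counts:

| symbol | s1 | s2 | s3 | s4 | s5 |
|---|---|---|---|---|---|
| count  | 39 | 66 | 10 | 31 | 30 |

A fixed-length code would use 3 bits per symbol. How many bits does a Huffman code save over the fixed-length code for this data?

136

Fixed-length: 3 bits × 176 symbols = 528 bits.
Huffman merges:
s3(10) + s5(30) → 40
s4(31) + s1(39) → 70
40 + s2(66) → 106
70 + 106 → 176
Huffman total = 40 + 70 + 106 + 176 = 392 bits.
Saving = 528 − 392 = 136 bits.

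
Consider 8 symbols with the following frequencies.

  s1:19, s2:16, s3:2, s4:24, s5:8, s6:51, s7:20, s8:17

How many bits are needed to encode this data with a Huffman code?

Build the Huffman tree bottom-up:
merge s3(2) and s5(8): 10
merge 10 and s2(16): 26
merge s8(17) and s1(19): 36
merge s7(20) and s4(24): 44
merge 26 and 36: 62
merge 44 and s6(51): 95
merge 62 and 95: 157
Total encoded bits = sum of merged weights = 10 + 26 + 36 + 44 + 62 + 95 + 157 = 430.

430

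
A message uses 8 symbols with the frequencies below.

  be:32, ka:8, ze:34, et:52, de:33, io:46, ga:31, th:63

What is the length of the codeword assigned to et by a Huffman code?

3

Repeatedly merge the two smallest:
merge ka(8) and ga(31): 39
merge be(32) and de(33): 65
merge ze(34) and 39: 73
merge io(46) and et(52): 98
merge th(63) and 65: 128
merge 73 and 98: 171
merge 128 and 171: 299
et sits 3 levels below the root, so its codeword is 3 bits.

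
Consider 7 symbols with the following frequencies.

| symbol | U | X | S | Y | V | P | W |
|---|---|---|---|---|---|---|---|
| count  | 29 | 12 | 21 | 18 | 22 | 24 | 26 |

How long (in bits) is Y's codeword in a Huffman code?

3

Huffman merges, smallest pair first:
X(12) + Y(18) → 30
S(21) + V(22) → 43
P(24) + W(26) → 50
U(29) + 30 → 59
43 + 50 → 93
59 + 93 → 152
Y's leaf is at depth 3, giving a 3-bit codeword.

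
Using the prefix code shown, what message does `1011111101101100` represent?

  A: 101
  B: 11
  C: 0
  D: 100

Read left to right; each codeword is recognised as soon as it completes (prefix code):
  101→A | 11→B | 11→B | 101→A | 101→A | 100→D
Decoded message: ABBAAD

ABBAAD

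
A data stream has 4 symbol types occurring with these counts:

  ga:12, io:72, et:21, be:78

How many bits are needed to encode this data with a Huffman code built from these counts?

321

Build the Huffman tree bottom-up:
combine ga(12), et(21) → 33
combine 33, io(72) → 105
combine be(78), 105 → 183
The encoded length is the sum of every internal node's weight: 33 + 105 + 183 = 321 bits.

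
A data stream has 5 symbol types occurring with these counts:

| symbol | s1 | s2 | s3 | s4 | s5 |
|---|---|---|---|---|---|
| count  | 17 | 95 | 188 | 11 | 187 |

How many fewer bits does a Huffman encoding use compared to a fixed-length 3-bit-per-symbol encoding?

Fixed-length: 3 bits × 498 symbols = 1494 bits.
Huffman merges:
s4(11) + s1(17) → 28
28 + s2(95) → 123
123 + s5(187) → 310
s3(188) + 310 → 498
Huffman total = 28 + 123 + 310 + 498 = 959 bits.
Saving = 1494 − 959 = 535 bits.

535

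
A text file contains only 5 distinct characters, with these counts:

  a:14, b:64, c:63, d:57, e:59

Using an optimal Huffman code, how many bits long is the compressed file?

Greedily combine the two least-frequent nodes:
merge a(14) and d(57): 71
merge e(59) and c(63): 122
merge b(64) and 71: 135
merge 122 and 135: 257
The encoded length is the sum of every internal node's weight: 71 + 122 + 135 + 257 = 585 bits.

585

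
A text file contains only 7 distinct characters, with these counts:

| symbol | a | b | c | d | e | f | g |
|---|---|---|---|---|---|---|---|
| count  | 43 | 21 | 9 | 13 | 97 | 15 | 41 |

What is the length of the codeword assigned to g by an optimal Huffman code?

3

Repeatedly merge the two smallest:
merge c(9) and d(13): 22
merge f(15) and b(21): 36
merge 22 and 36: 58
merge g(41) and a(43): 84
merge 58 and 84: 142
merge e(97) and 142: 239
g sits 3 levels below the root, so its codeword is 3 bits.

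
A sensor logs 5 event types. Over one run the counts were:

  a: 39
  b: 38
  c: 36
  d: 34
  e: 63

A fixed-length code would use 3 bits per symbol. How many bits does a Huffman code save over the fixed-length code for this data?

140

Fixed-length: 3 bits × 210 symbols = 630 bits.
Huffman merges:
merge d(34) and c(36): 70
merge b(38) and a(39): 77
merge e(63) and 70: 133
merge 77 and 133: 210
Huffman total = 70 + 77 + 133 + 210 = 490 bits.
Saving = 630 − 490 = 140 bits.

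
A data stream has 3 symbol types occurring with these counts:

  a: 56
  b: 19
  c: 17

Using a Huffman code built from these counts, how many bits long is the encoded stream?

128

Build the Huffman tree bottom-up:
combine c(17), b(19) → 36
combine 36, a(56) → 92
Each symbol's bit-cost is frequency × depth; summing gives 128 bits (equivalently 36 + 92).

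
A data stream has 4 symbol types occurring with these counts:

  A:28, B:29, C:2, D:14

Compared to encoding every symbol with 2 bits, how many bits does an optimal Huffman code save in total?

13

Fixed-length: 2 bits × 73 symbols = 146 bits.
Huffman merges:
combine C(2), D(14) → 16
combine 16, A(28) → 44
combine B(29), 44 → 73
Huffman total = 16 + 44 + 73 = 133 bits.
Saving = 146 − 133 = 13 bits.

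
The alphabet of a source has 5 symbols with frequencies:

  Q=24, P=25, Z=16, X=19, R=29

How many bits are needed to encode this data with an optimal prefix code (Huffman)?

261

Greedily combine the two least-frequent nodes:
merge Z(16) and X(19): 35
merge Q(24) and P(25): 49
merge R(29) and 35: 64
merge 49 and 64: 113
Each symbol's bit-cost is frequency × depth; summing gives 261 bits (equivalently 35 + 49 + 64 + 113).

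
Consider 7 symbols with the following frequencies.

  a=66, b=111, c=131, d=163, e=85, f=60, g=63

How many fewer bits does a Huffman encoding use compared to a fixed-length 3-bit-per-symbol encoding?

171

Fixed-length: 3 bits × 679 symbols = 2037 bits.
Huffman merges:
combine f(60), g(63) → 123
combine a(66), e(85) → 151
combine b(111), 123 → 234
combine c(131), 151 → 282
combine d(163), 234 → 397
combine 282, 397 → 679
Huffman total = 123 + 151 + 234 + 282 + 397 + 679 = 1866 bits.
Saving = 2037 − 1866 = 171 bits.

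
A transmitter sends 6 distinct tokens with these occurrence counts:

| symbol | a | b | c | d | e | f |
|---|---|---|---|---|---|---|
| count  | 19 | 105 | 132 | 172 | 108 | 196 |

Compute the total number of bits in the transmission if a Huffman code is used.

1820

Merge the two smallest weights repeatedly:
combine a(19), b(105) → 124
combine e(108), 124 → 232
combine c(132), d(172) → 304
combine f(196), 232 → 428
combine 304, 428 → 732
Total encoded bits = sum of merged weights = 124 + 232 + 304 + 428 + 732 = 1820.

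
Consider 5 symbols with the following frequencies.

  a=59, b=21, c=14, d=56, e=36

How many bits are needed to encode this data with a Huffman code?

Build the Huffman tree bottom-up:
combine c(14), b(21) → 35
combine 35, e(36) → 71
combine d(56), a(59) → 115
combine 71, 115 → 186
Each symbol's bit-cost is frequency × depth; summing gives 407 bits (equivalently 35 + 71 + 115 + 186).

407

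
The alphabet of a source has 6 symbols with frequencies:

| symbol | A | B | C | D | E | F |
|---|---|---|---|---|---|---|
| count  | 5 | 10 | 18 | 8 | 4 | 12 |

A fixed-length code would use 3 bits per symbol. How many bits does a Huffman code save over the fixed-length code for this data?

31

Fixed-length: 3 bits × 57 symbols = 171 bits.
Huffman merges:
E(4) + A(5) → 9
D(8) + 9 → 17
B(10) + F(12) → 22
17 + C(18) → 35
22 + 35 → 57
Huffman total = 9 + 17 + 22 + 35 + 57 = 140 bits.
Saving = 171 − 140 = 31 bits.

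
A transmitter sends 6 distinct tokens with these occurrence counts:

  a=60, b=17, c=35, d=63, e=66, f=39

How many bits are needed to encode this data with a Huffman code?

Merge the two smallest weights repeatedly:
merge b(17) and c(35): 52
merge f(39) and 52: 91
merge a(60) and d(63): 123
merge e(66) and 91: 157
merge 123 and 157: 280
Total encoded bits = sum of merged weights = 52 + 91 + 123 + 157 + 280 = 703.

703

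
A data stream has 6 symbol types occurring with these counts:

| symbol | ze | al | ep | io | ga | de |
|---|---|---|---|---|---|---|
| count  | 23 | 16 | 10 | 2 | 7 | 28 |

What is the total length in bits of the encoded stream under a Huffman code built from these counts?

Merge the two smallest weights repeatedly:
merge io(2) and ga(7): 9
merge 9 and ep(10): 19
merge al(16) and 19: 35
merge ze(23) and de(28): 51
merge 35 and 51: 86
Each symbol's bit-cost is frequency × depth; summing gives 200 bits (equivalently 9 + 19 + 35 + 51 + 86).

200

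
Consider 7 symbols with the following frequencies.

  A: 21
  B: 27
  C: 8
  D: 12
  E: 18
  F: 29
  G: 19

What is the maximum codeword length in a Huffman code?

4

Merge the two lowest-weight nodes at each step:
merge C(8) and D(12): 20
merge E(18) and G(19): 37
merge 20 and A(21): 41
merge B(27) and F(29): 56
merge 37 and 41: 78
merge 56 and 78: 134
Maximum depth reached is 4.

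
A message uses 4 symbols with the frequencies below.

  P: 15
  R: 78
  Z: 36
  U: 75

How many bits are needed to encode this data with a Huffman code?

381

Merge the two smallest weights repeatedly:
combine P(15), Z(36) → 51
combine 51, U(75) → 126
combine R(78), 126 → 204
The encoded length is the sum of every internal node's weight: 51 + 126 + 204 = 381 bits.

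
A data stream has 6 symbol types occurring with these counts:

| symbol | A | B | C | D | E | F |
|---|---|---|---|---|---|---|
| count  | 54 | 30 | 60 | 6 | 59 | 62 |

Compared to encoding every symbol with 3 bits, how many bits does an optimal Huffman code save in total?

Fixed-length: 3 bits × 271 symbols = 813 bits.
Huffman merges:
combine D(6), B(30) → 36
combine 36, A(54) → 90
combine E(59), C(60) → 119
combine F(62), 90 → 152
combine 119, 152 → 271
Huffman total = 36 + 90 + 119 + 152 + 271 = 668 bits.
Saving = 813 − 668 = 145 bits.

145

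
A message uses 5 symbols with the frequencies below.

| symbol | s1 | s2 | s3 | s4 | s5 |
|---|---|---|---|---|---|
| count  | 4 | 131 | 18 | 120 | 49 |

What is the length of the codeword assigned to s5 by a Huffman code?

3

Huffman merges, smallest pair first:
s1(4) + s3(18) → 22
22 + s5(49) → 71
71 + s4(120) → 191
s2(131) + 191 → 322
s5's leaf is at depth 3, giving a 3-bit codeword.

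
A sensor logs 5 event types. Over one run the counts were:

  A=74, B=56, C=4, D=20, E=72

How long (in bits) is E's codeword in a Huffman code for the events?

Repeatedly merge the two smallest:
C(4) + D(20) → 24
24 + B(56) → 80
E(72) + A(74) → 146
80 + 146 → 226
The subtree containing E is merged 2 times, so code length = 2.

2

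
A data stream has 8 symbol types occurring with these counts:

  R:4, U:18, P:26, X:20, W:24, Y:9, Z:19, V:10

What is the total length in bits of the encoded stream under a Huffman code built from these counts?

376

Build the Huffman tree bottom-up:
combine R(4), Y(9) → 13
combine V(10), 13 → 23
combine U(18), Z(19) → 37
combine X(20), 23 → 43
combine W(24), P(26) → 50
combine 37, 43 → 80
combine 50, 80 → 130
Each symbol's bit-cost is frequency × depth; summing gives 376 bits (equivalently 13 + 23 + 37 + 43 + 50 + 80 + 130).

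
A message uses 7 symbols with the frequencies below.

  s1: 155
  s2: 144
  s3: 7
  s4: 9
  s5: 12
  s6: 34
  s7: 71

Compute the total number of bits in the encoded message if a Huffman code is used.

Merge the two smallest weights repeatedly:
s3(7) + s4(9) → 16
s5(12) + 16 → 28
28 + s6(34) → 62
62 + s7(71) → 133
133 + s2(144) → 277
s1(155) + 277 → 432
Total encoded bits = sum of merged weights = 16 + 28 + 62 + 133 + 277 + 432 = 948.

948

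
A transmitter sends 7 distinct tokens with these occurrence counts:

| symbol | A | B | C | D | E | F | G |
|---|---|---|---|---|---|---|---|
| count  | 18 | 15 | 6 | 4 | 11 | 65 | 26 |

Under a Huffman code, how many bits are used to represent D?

5

Build the tree from the bottom:
merge D(4) and C(6): 10
merge 10 and E(11): 21
merge B(15) and A(18): 33
merge 21 and G(26): 47
merge 33 and 47: 80
merge F(65) and 80: 145
The subtree containing D is merged 5 times, so code length = 5.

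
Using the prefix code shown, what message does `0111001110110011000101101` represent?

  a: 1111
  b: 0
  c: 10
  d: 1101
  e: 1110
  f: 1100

bebeffbcd

Read left to right; each codeword is recognised as soon as it completes (prefix code):
  0→b | 1110→e | 0→b | 1110→e | 1100→f | 1100→f | 0→b | 10→c | 1101→d
Decoded message: bebeffbcd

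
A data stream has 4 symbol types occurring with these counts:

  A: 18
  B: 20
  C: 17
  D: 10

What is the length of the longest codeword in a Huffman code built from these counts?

2

Merge the two lowest-weight nodes at each step:
combine D(10), C(17) → 27
combine A(18), B(20) → 38
combine 27, 38 → 65
The first pair merged (D, C) ends up deepest, at depth 2.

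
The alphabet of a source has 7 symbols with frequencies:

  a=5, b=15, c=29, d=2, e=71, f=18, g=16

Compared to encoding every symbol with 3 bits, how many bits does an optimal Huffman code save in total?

Fixed-length: 3 bits × 156 symbols = 468 bits.
Huffman merges:
combine d(2), a(5) → 7
combine 7, b(15) → 22
combine g(16), f(18) → 34
combine 22, c(29) → 51
combine 34, 51 → 85
combine e(71), 85 → 156
Huffman total = 7 + 22 + 34 + 51 + 85 + 156 = 355 bits.
Saving = 468 − 355 = 113 bits.

113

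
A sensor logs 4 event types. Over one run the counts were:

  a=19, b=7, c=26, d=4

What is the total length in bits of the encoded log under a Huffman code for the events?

Merge the two smallest weights repeatedly:
merge d(4) and b(7): 11
merge 11 and a(19): 30
merge c(26) and 30: 56
Each symbol's bit-cost is frequency × depth; summing gives 97 bits (equivalently 11 + 30 + 56).

97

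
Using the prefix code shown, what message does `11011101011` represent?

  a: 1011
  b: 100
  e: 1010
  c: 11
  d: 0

cdcec

Read left to right; each codeword is recognised as soon as it completes (prefix code):
  11→c | 0→d | 11→c | 1010→e | 11→c
Decoded message: cdcec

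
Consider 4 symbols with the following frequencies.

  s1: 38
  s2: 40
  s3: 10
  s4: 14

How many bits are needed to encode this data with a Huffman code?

188

Merge the two smallest weights repeatedly:
merge s3(10) and s4(14): 24
merge 24 and s1(38): 62
merge s2(40) and 62: 102
Each symbol's bit-cost is frequency × depth; summing gives 188 bits (equivalently 24 + 62 + 102).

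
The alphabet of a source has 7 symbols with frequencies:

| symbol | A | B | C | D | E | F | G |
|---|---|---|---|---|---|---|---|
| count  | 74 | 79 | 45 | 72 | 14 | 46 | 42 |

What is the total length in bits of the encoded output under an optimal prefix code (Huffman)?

Merge the two smallest weights repeatedly:
combine E(14), G(42) → 56
combine C(45), F(46) → 91
combine 56, D(72) → 128
combine A(74), B(79) → 153
combine 91, 128 → 219
combine 153, 219 → 372
Each symbol's bit-cost is frequency × depth; summing gives 1019 bits (equivalently 56 + 91 + 128 + 153 + 219 + 372).

1019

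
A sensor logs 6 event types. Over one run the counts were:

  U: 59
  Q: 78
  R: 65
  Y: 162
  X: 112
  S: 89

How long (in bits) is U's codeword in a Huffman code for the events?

3

Repeatedly merge the two smallest:
U(59) + R(65) → 124
Q(78) + S(89) → 167
X(112) + 124 → 236
Y(162) + 167 → 329
236 + 329 → 565
U sits 3 levels below the root, so its codeword is 3 bits.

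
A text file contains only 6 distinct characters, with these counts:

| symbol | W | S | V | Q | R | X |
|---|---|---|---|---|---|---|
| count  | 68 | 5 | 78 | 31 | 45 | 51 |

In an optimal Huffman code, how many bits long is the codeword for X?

Build the tree from the bottom:
combine S(5), Q(31) → 36
combine 36, R(45) → 81
combine X(51), W(68) → 119
combine V(78), 81 → 159
combine 119, 159 → 278
The subtree containing X is merged 2 times, so code length = 2.

2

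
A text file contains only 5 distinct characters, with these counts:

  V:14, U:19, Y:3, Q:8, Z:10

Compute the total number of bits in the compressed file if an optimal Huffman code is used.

Greedily combine the two least-frequent nodes:
Y(3) + Q(8) → 11
Z(10) + 11 → 21
V(14) + U(19) → 33
21 + 33 → 54
Each symbol's bit-cost is frequency × depth; summing gives 119 bits (equivalently 11 + 21 + 33 + 54).

119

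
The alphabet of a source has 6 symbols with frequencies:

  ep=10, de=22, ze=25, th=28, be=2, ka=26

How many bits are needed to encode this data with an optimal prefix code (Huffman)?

Greedily combine the two least-frequent nodes:
merge be(2) and ep(10): 12
merge 12 and de(22): 34
merge ze(25) and ka(26): 51
merge th(28) and 34: 62
merge 51 and 62: 113
The encoded length is the sum of every internal node's weight: 12 + 34 + 51 + 62 + 113 = 272 bits.

272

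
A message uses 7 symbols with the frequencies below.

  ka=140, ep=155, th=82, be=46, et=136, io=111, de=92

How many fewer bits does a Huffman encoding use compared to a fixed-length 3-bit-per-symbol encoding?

Fixed-length: 3 bits × 762 symbols = 2286 bits.
Huffman merges:
combine be(46), th(82) → 128
combine de(92), io(111) → 203
combine 128, et(136) → 264
combine ka(140), ep(155) → 295
combine 203, 264 → 467
combine 295, 467 → 762
Huffman total = 128 + 203 + 264 + 295 + 467 + 762 = 2119 bits.
Saving = 2286 − 2119 = 167 bits.

167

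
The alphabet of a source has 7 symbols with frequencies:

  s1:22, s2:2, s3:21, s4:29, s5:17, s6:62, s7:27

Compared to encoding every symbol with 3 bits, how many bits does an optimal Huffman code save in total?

72

Fixed-length: 3 bits × 180 symbols = 540 bits.
Huffman merges:
combine s2(2), s5(17) → 19
combine 19, s3(21) → 40
combine s1(22), s7(27) → 49
combine s4(29), 40 → 69
combine 49, s6(62) → 111
combine 69, 111 → 180
Huffman total = 19 + 40 + 49 + 69 + 111 + 180 = 468 bits.
Saving = 540 − 468 = 72 bits.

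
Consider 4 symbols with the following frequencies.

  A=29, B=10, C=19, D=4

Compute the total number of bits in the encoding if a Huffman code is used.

109

Merge the two smallest weights repeatedly:
merge D(4) and B(10): 14
merge 14 and C(19): 33
merge A(29) and 33: 62
Each symbol's bit-cost is frequency × depth; summing gives 109 bits (equivalently 14 + 33 + 62).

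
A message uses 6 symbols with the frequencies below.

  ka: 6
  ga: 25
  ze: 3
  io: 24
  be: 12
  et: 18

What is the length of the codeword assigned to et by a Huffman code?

2

Repeatedly merge the two smallest:
combine ze(3), ka(6) → 9
combine 9, be(12) → 21
combine et(18), 21 → 39
combine io(24), ga(25) → 49
combine 39, 49 → 88
The subtree containing et is merged 2 times, so code length = 2.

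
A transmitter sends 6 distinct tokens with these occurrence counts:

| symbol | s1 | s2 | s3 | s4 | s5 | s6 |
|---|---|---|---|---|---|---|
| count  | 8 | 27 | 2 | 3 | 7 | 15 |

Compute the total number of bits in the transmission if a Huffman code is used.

134

Merge the two smallest weights repeatedly:
combine s3(2), s4(3) → 5
combine 5, s5(7) → 12
combine s1(8), 12 → 20
combine s6(15), 20 → 35
combine s2(27), 35 → 62
The encoded length is the sum of every internal node's weight: 5 + 12 + 20 + 35 + 62 = 134 bits.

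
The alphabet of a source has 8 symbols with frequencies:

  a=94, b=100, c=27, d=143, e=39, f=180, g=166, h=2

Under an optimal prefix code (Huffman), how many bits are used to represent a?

3

Repeatedly merge the two smallest:
h(2) + c(27) → 29
29 + e(39) → 68
68 + a(94) → 162
b(100) + d(143) → 243
162 + g(166) → 328
f(180) + 243 → 423
328 + 423 → 751
a sits 3 levels below the root, so its codeword is 3 bits.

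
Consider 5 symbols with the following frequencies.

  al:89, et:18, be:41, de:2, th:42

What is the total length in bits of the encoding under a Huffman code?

376

Merge the two smallest weights repeatedly:
merge de(2) and et(18): 20
merge 20 and be(41): 61
merge th(42) and 61: 103
merge al(89) and 103: 192
The encoded length is the sum of every internal node's weight: 20 + 61 + 103 + 192 = 376 bits.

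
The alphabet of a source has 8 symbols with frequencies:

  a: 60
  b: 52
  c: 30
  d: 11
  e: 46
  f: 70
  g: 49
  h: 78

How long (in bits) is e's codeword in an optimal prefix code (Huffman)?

Repeatedly merge the two smallest:
combine d(11), c(30) → 41
combine 41, e(46) → 87
combine g(49), b(52) → 101
combine a(60), f(70) → 130
combine h(78), 87 → 165
combine 101, 130 → 231
combine 165, 231 → 396
The subtree containing e is merged 3 times, so code length = 3.

3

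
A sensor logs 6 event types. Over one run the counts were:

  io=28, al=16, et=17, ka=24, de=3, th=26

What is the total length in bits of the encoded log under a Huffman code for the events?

Build the Huffman tree bottom-up:
de(3) + al(16) → 19
et(17) + 19 → 36
ka(24) + th(26) → 50
io(28) + 36 → 64
50 + 64 → 114
The encoded length is the sum of every internal node's weight: 19 + 36 + 50 + 64 + 114 = 283 bits.

283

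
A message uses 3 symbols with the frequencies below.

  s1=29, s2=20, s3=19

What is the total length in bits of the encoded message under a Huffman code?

107

Greedily combine the two least-frequent nodes:
s3(19) + s2(20) → 39
s1(29) + 39 → 68
The encoded length is the sum of every internal node's weight: 39 + 68 = 107 bits.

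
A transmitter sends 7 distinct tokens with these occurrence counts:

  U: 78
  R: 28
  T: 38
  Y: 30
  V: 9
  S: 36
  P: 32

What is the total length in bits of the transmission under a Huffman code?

674

Merge the two smallest weights repeatedly:
merge V(9) and R(28): 37
merge Y(30) and P(32): 62
merge S(36) and 37: 73
merge T(38) and 62: 100
merge 73 and U(78): 151
merge 100 and 151: 251
Each symbol's bit-cost is frequency × depth; summing gives 674 bits (equivalently 37 + 62 + 73 + 100 + 151 + 251).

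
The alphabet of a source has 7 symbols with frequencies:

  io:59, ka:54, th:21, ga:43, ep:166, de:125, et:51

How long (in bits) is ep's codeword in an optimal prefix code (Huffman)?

Huffman merges, smallest pair first:
combine th(21), ga(43) → 64
combine et(51), ka(54) → 105
combine io(59), 64 → 123
combine 105, 123 → 228
combine de(125), ep(166) → 291
combine 228, 291 → 519
The subtree containing ep is merged 2 times, so code length = 2.

2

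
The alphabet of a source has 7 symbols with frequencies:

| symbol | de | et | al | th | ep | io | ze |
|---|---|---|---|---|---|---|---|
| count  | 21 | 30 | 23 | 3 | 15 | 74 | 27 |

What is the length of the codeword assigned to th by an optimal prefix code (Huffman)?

Repeatedly merge the two smallest:
merge th(3) and ep(15): 18
merge 18 and de(21): 39
merge al(23) and ze(27): 50
merge et(30) and 39: 69
merge 50 and 69: 119
merge io(74) and 119: 193
th's leaf is at depth 5, giving a 5-bit codeword.

5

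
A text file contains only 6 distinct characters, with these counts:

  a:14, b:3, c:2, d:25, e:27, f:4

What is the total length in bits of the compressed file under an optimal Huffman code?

Greedily combine the two least-frequent nodes:
merge c(2) and b(3): 5
merge f(4) and 5: 9
merge 9 and a(14): 23
merge 23 and d(25): 48
merge e(27) and 48: 75
Each symbol's bit-cost is frequency × depth; summing gives 160 bits (equivalently 5 + 9 + 23 + 48 + 75).

160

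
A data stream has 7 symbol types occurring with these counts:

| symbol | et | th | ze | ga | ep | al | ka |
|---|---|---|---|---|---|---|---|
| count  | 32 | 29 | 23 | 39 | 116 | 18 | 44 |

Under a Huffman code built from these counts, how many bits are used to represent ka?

3

Build the tree from the bottom:
merge al(18) and ze(23): 41
merge th(29) and et(32): 61
merge ga(39) and 41: 80
merge ka(44) and 61: 105
merge 80 and 105: 185
merge ep(116) and 185: 301
The subtree containing ka is merged 3 times, so code length = 3.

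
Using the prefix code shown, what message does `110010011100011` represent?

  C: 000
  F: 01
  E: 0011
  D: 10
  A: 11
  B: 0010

ABFACA

Read left to right; each codeword is recognised as soon as it completes (prefix code):
  11→A | 0010→B | 01→F | 11→A | 000→C | 11→A
Decoded message: ABFACA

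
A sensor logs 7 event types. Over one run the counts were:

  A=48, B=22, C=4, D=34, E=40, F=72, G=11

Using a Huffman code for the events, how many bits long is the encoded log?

585

Merge the two smallest weights repeatedly:
combine C(4), G(11) → 15
combine 15, B(22) → 37
combine D(34), 37 → 71
combine E(40), A(48) → 88
combine 71, F(72) → 143
combine 88, 143 → 231
Each symbol's bit-cost is frequency × depth; summing gives 585 bits (equivalently 15 + 37 + 71 + 88 + 143 + 231).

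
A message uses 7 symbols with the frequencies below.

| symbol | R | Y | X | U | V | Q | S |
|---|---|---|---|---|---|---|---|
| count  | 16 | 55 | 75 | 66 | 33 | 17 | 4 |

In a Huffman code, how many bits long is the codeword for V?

Build the tree from the bottom:
S(4) + R(16) → 20
Q(17) + 20 → 37
V(33) + 37 → 70
Y(55) + U(66) → 121
70 + X(75) → 145
121 + 145 → 266
V sits 3 levels below the root, so its codeword is 3 bits.

3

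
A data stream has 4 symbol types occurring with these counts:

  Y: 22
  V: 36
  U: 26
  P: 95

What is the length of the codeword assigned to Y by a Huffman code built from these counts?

3

Huffman merges, smallest pair first:
combine Y(22), U(26) → 48
combine V(36), 48 → 84
combine 84, P(95) → 179
Y's leaf is at depth 3, giving a 3-bit codeword.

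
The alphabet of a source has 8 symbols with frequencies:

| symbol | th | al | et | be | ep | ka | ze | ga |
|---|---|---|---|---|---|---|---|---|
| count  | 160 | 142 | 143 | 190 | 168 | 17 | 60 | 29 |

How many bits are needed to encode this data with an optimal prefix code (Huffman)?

Merge the two smallest weights repeatedly:
combine ka(17), ga(29) → 46
combine 46, ze(60) → 106
combine 106, al(142) → 248
combine et(143), th(160) → 303
combine ep(168), be(190) → 358
combine 248, 303 → 551
combine 358, 551 → 909
The encoded length is the sum of every internal node's weight: 46 + 106 + 248 + 303 + 358 + 551 + 909 = 2521 bits.

2521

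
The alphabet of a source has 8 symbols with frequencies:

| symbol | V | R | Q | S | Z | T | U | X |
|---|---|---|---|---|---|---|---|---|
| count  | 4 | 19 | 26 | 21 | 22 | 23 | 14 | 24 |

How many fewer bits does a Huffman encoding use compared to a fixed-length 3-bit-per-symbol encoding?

Fixed-length: 3 bits × 153 symbols = 459 bits.
Huffman merges:
merge V(4) and U(14): 18
merge 18 and R(19): 37
merge S(21) and Z(22): 43
merge T(23) and X(24): 47
merge Q(26) and 37: 63
merge 43 and 47: 90
merge 63 and 90: 153
Huffman total = 18 + 37 + 43 + 47 + 63 + 90 + 153 = 451 bits.
Saving = 459 − 451 = 8 bits.

8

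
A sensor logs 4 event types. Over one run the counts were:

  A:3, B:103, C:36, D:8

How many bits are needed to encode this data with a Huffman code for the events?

208

Greedily combine the two least-frequent nodes:
A(3) + D(8) → 11
11 + C(36) → 47
47 + B(103) → 150
The encoded length is the sum of every internal node's weight: 11 + 47 + 150 = 208 bits.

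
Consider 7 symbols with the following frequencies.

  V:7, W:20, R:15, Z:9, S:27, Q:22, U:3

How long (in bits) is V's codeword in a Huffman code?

Repeatedly merge the two smallest:
merge U(3) and V(7): 10
merge Z(9) and 10: 19
merge R(15) and 19: 34
merge W(20) and Q(22): 42
merge S(27) and 34: 61
merge 42 and 61: 103
The subtree containing V is merged 5 times, so code length = 5.

5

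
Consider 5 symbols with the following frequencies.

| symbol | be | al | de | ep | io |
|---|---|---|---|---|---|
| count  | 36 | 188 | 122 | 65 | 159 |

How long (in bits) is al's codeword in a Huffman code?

2

Build the tree from the bottom:
be(36) + ep(65) → 101
101 + de(122) → 223
io(159) + al(188) → 347
223 + 347 → 570
The subtree containing al is merged 2 times, so code length = 2.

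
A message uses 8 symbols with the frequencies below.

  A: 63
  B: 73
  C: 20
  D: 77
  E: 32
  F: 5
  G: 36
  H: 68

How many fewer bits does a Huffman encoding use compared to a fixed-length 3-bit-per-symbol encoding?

68

Fixed-length: 3 bits × 374 symbols = 1122 bits.
Huffman merges:
combine F(5), C(20) → 25
combine 25, E(32) → 57
combine G(36), 57 → 93
combine A(63), H(68) → 131
combine B(73), D(77) → 150
combine 93, 131 → 224
combine 150, 224 → 374
Huffman total = 25 + 57 + 93 + 131 + 150 + 224 + 374 = 1054 bits.
Saving = 1122 − 1054 = 68 bits.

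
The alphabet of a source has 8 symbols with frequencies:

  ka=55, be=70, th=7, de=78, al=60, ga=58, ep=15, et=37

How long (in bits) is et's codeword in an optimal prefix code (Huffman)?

Huffman merges, smallest pair first:
th(7) + ep(15) → 22
22 + et(37) → 59
ka(55) + ga(58) → 113
59 + al(60) → 119
be(70) + de(78) → 148
113 + 119 → 232
148 + 232 → 380
et's leaf is at depth 4, giving a 4-bit codeword.

4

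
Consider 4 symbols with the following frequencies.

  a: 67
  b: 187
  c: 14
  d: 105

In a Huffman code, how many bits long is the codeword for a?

3

Build the tree from the bottom:
c(14) + a(67) → 81
81 + d(105) → 186
186 + b(187) → 373
The subtree containing a is merged 3 times, so code length = 3.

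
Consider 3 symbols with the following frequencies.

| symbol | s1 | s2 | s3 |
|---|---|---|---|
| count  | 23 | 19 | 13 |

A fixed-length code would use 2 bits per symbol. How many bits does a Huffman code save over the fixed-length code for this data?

23

Fixed-length: 2 bits × 55 symbols = 110 bits.
Huffman merges:
s3(13) + s2(19) → 32
s1(23) + 32 → 55
Huffman total = 32 + 55 = 87 bits.
Saving = 110 − 87 = 23 bits.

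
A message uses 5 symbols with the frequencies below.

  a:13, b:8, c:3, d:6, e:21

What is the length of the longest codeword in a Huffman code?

Merge the two lowest-weight nodes at each step:
combine c(3), d(6) → 9
combine b(8), 9 → 17
combine a(13), 17 → 30
combine e(21), 30 → 51
The rarest symbols sit at the bottom; the longest codeword is 4 bits.

4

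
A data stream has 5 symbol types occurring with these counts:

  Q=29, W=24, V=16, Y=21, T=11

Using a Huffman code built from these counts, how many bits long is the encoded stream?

229

Greedily combine the two least-frequent nodes:
T(11) + V(16) → 27
Y(21) + W(24) → 45
27 + Q(29) → 56
45 + 56 → 101
Total encoded bits = sum of merged weights = 27 + 45 + 56 + 101 = 229.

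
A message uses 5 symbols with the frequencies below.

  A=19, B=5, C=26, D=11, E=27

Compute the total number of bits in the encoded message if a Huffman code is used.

Greedily combine the two least-frequent nodes:
B(5) + D(11) → 16
16 + A(19) → 35
C(26) + E(27) → 53
35 + 53 → 88
Each symbol's bit-cost is frequency × depth; summing gives 192 bits (equivalently 16 + 35 + 53 + 88).

192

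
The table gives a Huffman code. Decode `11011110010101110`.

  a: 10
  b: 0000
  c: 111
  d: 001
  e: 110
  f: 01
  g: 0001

Read left to right; each codeword is recognised as soon as it completes (prefix code):
  110→e | 111→c | 10→a | 01→f | 01→f | 01→f | 110→e
Decoded message: ecafffe

ecafffe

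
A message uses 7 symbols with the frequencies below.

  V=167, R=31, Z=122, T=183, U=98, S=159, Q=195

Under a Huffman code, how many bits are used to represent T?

Repeatedly merge the two smallest:
R(31) + U(98) → 129
Z(122) + 129 → 251
S(159) + V(167) → 326
T(183) + Q(195) → 378
251 + 326 → 577
378 + 577 → 955
T's leaf is at depth 2, giving a 2-bit codeword.

2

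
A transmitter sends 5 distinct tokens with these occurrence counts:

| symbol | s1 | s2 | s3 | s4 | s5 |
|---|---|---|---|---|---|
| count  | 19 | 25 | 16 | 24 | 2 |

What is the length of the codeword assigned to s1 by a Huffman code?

Build the tree from the bottom:
combine s5(2), s3(16) → 18
combine 18, s1(19) → 37
combine s4(24), s2(25) → 49
combine 37, 49 → 86
The subtree containing s1 is merged 2 times, so code length = 2.

2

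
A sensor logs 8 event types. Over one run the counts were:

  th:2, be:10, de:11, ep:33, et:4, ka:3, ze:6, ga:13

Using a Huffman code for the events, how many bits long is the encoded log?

209

Build the Huffman tree bottom-up:
combine th(2), ka(3) → 5
combine et(4), 5 → 9
combine ze(6), 9 → 15
combine be(10), de(11) → 21
combine ga(13), 15 → 28
combine 21, 28 → 49
combine ep(33), 49 → 82
Each symbol's bit-cost is frequency × depth; summing gives 209 bits (equivalently 5 + 9 + 15 + 21 + 28 + 49 + 82).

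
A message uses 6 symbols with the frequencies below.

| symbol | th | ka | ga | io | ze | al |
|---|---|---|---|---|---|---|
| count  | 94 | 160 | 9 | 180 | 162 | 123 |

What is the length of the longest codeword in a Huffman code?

Merge the two lowest-weight nodes at each step:
combine ga(9), th(94) → 103
combine 103, al(123) → 226
combine ka(160), ze(162) → 322
combine io(180), 226 → 406
combine 322, 406 → 728
The rarest symbols sit at the bottom; the longest codeword is 4 bits.

4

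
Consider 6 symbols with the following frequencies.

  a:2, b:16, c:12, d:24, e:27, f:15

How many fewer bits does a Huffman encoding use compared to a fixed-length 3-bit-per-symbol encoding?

Fixed-length: 3 bits × 96 symbols = 288 bits.
Huffman merges:
combine a(2), c(12) → 14
combine 14, f(15) → 29
combine b(16), d(24) → 40
combine e(27), 29 → 56
combine 40, 56 → 96
Huffman total = 14 + 29 + 40 + 56 + 96 = 235 bits.
Saving = 288 − 235 = 53 bits.

53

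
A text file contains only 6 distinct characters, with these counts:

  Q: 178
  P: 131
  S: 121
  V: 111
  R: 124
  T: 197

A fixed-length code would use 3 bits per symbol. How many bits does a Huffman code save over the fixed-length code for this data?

375

Fixed-length: 3 bits × 862 symbols = 2586 bits.
Huffman merges:
combine V(111), S(121) → 232
combine R(124), P(131) → 255
combine Q(178), T(197) → 375
combine 232, 255 → 487
combine 375, 487 → 862
Huffman total = 232 + 255 + 375 + 487 + 862 = 2211 bits.
Saving = 2586 − 2211 = 375 bits.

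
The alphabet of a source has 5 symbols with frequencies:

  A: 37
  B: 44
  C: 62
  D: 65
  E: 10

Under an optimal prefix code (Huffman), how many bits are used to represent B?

Build the tree from the bottom:
combine E(10), A(37) → 47
combine B(44), 47 → 91
combine C(62), D(65) → 127
combine 91, 127 → 218
B sits 2 levels below the root, so its codeword is 2 bits.

2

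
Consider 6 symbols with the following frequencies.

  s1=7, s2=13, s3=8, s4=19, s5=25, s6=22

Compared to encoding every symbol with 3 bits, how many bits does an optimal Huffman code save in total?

Fixed-length: 3 bits × 94 symbols = 282 bits.
Huffman merges:
s1(7) + s3(8) → 15
s2(13) + 15 → 28
s4(19) + s6(22) → 41
s5(25) + 28 → 53
41 + 53 → 94
Huffman total = 15 + 28 + 41 + 53 + 94 = 231 bits.
Saving = 282 − 231 = 51 bits.

51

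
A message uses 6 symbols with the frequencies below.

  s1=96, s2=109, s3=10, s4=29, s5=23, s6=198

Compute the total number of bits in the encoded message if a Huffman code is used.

Merge the two smallest weights repeatedly:
combine s3(10), s5(23) → 33
combine s4(29), 33 → 62
combine 62, s1(96) → 158
combine s2(109), 158 → 267
combine s6(198), 267 → 465
The encoded length is the sum of every internal node's weight: 33 + 62 + 158 + 267 + 465 = 985 bits.

985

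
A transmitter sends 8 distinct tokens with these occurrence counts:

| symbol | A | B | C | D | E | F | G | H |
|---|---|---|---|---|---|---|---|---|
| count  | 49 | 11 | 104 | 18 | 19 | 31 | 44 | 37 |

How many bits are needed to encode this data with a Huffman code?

Build the Huffman tree bottom-up:
merge B(11) and D(18): 29
merge E(19) and 29: 48
merge F(31) and H(37): 68
merge G(44) and 48: 92
merge A(49) and 68: 117
merge 92 and C(104): 196
merge 117 and 196: 313
Each symbol's bit-cost is frequency × depth; summing gives 863 bits (equivalently 29 + 48 + 68 + 92 + 117 + 196 + 313).

863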